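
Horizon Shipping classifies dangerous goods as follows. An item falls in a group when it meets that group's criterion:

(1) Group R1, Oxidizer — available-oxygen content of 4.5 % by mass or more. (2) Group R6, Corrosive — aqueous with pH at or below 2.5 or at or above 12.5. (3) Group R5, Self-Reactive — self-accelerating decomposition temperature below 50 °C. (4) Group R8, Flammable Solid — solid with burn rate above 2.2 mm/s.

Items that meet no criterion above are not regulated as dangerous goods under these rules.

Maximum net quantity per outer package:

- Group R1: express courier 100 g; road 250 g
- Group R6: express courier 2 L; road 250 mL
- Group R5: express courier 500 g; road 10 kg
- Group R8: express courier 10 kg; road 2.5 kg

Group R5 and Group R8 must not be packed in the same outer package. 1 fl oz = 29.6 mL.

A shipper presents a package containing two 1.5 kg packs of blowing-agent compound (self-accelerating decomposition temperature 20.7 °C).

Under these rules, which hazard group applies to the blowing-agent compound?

The blowing-agent compound has self-accelerating decomposition temperature 20.7 °C, which is < 50 °C, so it is Group R5 (Self-Reactive).

Group R5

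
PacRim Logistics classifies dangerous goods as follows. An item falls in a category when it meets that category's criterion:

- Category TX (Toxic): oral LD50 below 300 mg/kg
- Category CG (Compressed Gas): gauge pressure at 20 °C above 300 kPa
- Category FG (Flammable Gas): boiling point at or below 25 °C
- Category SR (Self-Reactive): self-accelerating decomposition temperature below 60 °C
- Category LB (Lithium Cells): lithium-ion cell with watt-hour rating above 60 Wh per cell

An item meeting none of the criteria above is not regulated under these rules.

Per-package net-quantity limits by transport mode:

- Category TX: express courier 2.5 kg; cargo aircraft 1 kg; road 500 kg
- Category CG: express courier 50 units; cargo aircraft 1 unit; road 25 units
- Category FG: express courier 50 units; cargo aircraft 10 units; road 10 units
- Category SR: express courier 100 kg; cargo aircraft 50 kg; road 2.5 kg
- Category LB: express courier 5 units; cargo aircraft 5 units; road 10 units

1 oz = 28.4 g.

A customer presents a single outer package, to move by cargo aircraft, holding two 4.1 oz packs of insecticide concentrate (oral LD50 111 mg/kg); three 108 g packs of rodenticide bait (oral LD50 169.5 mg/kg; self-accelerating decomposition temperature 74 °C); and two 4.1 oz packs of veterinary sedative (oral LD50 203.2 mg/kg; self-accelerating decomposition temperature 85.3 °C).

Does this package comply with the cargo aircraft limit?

Insecticide concentrate: oral LD50 111 mg/kg < 300 mg/kg → Category TX (Toxic).
Oral LD50 169.5 mg/kg meets the Category TX criterion (Toxic), so the rodenticide bait is Category TX.
Oral LD50 203.2 mg/kg meets the Category TX criterion (Toxic), so the veterinary sedative is Category TX.
Total Category TX: (two 4.1 oz packs = 232.88 g) + (three 108 g packs = 324 g) + (two 4.1 oz packs = 232.88 g) = 789.76 g.
That is within the Category TX cargo aircraft limit of 1 kg.

Yes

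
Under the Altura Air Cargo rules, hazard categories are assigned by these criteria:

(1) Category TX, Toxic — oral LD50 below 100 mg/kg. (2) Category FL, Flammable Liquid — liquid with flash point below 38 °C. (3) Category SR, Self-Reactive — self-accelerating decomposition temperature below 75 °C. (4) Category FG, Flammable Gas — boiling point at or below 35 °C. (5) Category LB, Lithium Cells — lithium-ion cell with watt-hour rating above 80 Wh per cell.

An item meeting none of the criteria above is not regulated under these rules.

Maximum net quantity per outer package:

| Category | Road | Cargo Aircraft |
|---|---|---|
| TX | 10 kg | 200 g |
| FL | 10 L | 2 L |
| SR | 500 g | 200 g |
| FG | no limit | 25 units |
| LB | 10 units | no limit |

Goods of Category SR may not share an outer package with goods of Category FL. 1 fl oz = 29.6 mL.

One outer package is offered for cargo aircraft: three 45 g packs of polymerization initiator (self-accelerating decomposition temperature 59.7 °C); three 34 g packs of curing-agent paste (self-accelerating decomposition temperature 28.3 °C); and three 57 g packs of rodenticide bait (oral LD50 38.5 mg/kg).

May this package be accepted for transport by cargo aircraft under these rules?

No

Self-accelerating decomposition temperature 59.7 °C meets the Category SR criterion (Self-Reactive), so the polymerization initiator is Category SR.
The curing-agent paste has self-accelerating decomposition temperature 28.3 °C, which is < 75 °C, so it is Category SR (Self-Reactive).
With oral LD50 38.5 mg/kg (< 100 mg/kg), the rodenticide bait falls in Category TX.
Total Category SR: (three 45 g packs = 135 g) + (three 34 g packs = 102 g) = 237 g.
That exceeds the Category SR cargo aircraft limit of 200 g.
Category TX quantity: three 57 g packs = 171 g.
171 g ≤ 200 g (cargo aircraft limit, Category TX) — within limit.
The segregation rule (Category SR with Category FL) does not apply to Category SR with Category TX.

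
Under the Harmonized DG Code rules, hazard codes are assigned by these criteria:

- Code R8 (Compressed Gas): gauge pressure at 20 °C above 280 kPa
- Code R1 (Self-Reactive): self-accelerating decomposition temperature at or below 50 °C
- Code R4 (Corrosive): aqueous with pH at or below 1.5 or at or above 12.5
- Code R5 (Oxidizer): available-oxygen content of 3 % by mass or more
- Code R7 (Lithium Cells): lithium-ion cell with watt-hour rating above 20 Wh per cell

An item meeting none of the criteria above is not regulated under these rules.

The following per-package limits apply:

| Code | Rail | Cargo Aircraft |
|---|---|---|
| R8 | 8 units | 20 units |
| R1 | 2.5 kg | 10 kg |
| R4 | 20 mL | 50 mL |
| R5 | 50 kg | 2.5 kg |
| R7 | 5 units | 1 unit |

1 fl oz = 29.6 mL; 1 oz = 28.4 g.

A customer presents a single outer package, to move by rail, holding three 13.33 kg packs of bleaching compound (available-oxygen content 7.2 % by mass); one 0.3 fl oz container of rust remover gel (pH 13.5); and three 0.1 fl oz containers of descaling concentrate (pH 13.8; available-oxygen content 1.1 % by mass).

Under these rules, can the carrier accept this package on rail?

Available-oxygen content 7.2 % by mass meets the Code R5 criterion (Oxidizer), so the bleaching compound is Code R5.
With pH 13.5 (≥ 12.5), the rust remover gel falls in Code R4.
The descaling concentrate has pH 13.8, which is ≥ 12.5, so it is Code R4 (Corrosive).
Total Code R4: (one 0.3 fl oz container = 8.88 mL) + (three 0.1 fl oz containers = 8.88 mL) = 17.76 mL.
17.76 mL ≤ 20 mL (rail limit, Code R4) — within limit.
Code R5 quantity: three 13.33 kg packs = 39.99 kg.
39.99 kg is within the rail limit of 50 kg for Code R5.
Every hazard code is within its rail limit and no segregation rule is violated.

Yes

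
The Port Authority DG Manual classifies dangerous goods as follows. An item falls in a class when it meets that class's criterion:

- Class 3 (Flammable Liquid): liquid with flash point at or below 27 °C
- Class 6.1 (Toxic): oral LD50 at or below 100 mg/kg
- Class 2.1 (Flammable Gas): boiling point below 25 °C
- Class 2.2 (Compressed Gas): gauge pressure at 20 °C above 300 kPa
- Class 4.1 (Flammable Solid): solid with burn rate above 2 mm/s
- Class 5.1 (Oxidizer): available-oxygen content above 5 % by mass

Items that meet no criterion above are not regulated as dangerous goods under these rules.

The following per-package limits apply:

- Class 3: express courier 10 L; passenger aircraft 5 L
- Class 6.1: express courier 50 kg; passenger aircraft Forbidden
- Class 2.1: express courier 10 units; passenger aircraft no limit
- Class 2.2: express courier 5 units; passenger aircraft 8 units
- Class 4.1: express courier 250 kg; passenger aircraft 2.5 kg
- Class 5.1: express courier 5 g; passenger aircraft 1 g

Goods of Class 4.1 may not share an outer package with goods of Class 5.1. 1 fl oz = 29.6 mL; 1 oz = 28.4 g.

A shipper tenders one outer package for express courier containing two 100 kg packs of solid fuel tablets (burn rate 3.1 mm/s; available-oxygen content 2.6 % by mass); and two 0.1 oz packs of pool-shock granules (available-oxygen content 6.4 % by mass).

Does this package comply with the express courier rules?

The solid fuel tablets have burn rate 3.1 mm/s, which is > 2 mm/s, so they are Class 4.1 (Flammable Solid).
Available-oxygen content 6.4 % by mass meets the Class 5.1 criterion (Oxidizer), so the pool-shock granules are Class 5.1.
Class 4.1 quantity: two 100 kg packs = 200 kg.
200 kg is within the express courier limit of 250 kg for Class 4.1.
Class 5.1 quantity: two 0.1 oz packs = 5.68 g.
5.68 g exceeds the express courier limit of 5 g for Class 5.1.
Class 4.1 and Class 5.1 may not share an outer package.

No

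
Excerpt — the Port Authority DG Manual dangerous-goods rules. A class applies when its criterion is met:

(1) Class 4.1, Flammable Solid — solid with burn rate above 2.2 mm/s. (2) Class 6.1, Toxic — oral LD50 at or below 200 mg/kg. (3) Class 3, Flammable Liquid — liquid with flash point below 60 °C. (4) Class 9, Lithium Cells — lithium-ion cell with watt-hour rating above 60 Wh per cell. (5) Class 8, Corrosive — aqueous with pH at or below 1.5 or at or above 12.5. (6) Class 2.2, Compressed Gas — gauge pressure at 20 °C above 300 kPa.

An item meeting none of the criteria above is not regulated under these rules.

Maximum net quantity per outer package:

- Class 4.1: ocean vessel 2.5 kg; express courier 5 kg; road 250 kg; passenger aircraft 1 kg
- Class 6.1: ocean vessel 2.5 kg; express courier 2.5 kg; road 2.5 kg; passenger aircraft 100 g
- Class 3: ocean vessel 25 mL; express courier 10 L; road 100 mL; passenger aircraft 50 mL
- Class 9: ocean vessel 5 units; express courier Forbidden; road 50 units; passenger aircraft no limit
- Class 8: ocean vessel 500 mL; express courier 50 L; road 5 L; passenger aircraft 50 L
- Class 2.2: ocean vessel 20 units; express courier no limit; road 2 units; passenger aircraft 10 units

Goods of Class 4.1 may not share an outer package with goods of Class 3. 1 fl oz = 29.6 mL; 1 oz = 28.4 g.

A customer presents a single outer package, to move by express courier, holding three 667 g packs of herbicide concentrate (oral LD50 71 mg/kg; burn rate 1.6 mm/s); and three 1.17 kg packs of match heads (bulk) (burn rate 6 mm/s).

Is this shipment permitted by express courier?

Yes

Oral LD50 71 mg/kg meets the Class 6.1 criterion (Toxic), so the herbicide concentrate is Class 6.1.
With burn rate 6 mm/s (> 2.2 mm/s), the match heads (bulk) fall in Class 4.1.
Class 4.1 quantity: three 1.17 kg packs = 3.51 kg.
3.51 kg ≤ 5 kg (express courier limit, Class 4.1) — within limit.
Class 6.1 quantity: three 667 g packs = 2.001 kg.
That is within the Class 6.1 express courier limit of 2.5 kg.
The segregation rule (Class 4.1 with Class 3) does not apply to Class 4.1 with Class 6.1.
Every hazard class is within its express courier limit and no segregation rule is violated.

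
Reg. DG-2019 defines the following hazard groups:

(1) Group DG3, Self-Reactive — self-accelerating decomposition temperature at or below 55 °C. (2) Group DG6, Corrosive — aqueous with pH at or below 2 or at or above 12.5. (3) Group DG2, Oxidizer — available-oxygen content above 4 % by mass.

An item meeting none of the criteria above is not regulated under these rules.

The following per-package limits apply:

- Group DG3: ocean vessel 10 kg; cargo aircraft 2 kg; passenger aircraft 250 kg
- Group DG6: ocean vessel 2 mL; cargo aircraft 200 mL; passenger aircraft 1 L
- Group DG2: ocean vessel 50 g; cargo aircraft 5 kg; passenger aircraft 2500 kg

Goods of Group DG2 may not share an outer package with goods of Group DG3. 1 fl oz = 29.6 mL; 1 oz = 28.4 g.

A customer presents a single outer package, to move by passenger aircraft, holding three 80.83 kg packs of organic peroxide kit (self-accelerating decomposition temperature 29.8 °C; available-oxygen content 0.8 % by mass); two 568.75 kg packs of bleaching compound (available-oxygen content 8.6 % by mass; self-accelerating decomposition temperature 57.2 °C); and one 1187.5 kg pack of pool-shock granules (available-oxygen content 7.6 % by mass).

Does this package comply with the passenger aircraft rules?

No

Organic peroxide kit: self-accelerating decomposition temperature 29.8 °C ≤ 55 °C → Group DG3 (Self-Reactive).
Bleaching compound: available-oxygen content 8.6 % by mass > 4 % by mass → Group DG2 (Oxidizer).
With available-oxygen content 7.6 % by mass (> 4 % by mass), the pool-shock granules fall in Group DG2.
Total Group DG2: (two 568.75 kg packs = 1137.5 kg) + 1187.5 kg = 2325 kg.
2325 kg ≤ 2500 kg (passenger aircraft limit, Group DG2) — within limit.
Group DG3 quantity: three 80.83 kg packs = 242.49 kg.
242.49 kg ≤ 250 kg (passenger aircraft limit, Group DG3) — within limit.
Group DG2 and Group DG3 may not share an outer package.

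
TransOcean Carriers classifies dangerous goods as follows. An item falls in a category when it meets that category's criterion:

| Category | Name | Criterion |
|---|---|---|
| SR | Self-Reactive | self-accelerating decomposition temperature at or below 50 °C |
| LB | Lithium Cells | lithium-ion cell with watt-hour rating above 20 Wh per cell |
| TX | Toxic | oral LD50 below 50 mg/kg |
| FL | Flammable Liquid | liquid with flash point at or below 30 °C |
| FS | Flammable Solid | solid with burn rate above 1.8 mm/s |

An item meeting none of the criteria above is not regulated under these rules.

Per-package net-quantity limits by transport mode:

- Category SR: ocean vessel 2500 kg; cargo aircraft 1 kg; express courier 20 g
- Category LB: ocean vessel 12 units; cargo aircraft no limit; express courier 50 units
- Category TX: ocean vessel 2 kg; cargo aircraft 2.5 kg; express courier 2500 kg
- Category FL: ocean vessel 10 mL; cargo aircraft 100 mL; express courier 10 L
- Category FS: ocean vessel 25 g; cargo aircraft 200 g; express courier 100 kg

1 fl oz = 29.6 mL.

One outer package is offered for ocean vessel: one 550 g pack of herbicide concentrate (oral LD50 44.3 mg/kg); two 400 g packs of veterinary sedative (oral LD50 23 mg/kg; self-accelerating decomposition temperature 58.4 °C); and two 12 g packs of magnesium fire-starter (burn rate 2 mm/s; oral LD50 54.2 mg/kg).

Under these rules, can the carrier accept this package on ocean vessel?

Yes

With oral LD50 44.3 mg/kg (< 50 mg/kg), the herbicide concentrate falls in Category TX.
The veterinary sedative has oral LD50 23 mg/kg, which is < 50 mg/kg, so it is Category TX (Toxic).
Magnesium fire-starter: burn rate 2 mm/s > 1.8 mm/s → Category FS (Flammable Solid).
Category TX net quantity: 550 g + (two 400 g packs = 800 g) = 1.35 kg.
1.35 kg is within the ocean vessel limit of 2 kg for Category TX.
Category FS quantity: two 12 g packs = 24 g.
24 g ≤ 25 g (ocean vessel limit, Category FS) — within limit.
Every hazard category is within its ocean vessel limit and no segregation rule is violated.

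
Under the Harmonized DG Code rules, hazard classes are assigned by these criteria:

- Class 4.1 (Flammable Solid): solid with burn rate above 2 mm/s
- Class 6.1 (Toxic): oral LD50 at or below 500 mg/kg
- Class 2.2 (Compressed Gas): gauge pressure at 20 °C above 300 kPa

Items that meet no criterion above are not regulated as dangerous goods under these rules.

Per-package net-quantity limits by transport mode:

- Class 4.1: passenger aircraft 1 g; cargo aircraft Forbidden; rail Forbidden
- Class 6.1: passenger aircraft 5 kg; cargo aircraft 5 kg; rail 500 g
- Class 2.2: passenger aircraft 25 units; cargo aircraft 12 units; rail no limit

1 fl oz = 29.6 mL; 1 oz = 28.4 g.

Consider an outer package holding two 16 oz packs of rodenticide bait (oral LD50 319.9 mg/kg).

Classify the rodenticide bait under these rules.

Class 6.1

The rodenticide bait has oral LD50 319.9 mg/kg, which is ≤ 500 mg/kg, so it is Class 6.1 (Toxic).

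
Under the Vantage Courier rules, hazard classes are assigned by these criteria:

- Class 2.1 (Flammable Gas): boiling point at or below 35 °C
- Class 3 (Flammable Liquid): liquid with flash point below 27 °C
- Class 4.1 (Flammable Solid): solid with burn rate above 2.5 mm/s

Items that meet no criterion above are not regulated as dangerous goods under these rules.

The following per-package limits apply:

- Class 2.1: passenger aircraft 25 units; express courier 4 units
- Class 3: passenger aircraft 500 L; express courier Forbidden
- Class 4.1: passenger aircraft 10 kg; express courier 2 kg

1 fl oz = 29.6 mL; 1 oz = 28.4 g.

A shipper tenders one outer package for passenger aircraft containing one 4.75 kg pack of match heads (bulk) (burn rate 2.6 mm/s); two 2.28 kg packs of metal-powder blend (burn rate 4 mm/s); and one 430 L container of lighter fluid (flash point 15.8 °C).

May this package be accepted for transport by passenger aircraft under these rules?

Match heads (bulk): burn rate 2.6 mm/s > 2.5 mm/s → Class 4.1 (Flammable Solid).
With burn rate 4 mm/s (> 2.5 mm/s), the metal-powder blend falls in Class 4.1.
The lighter fluid has flash point 15.8 °C, which is < 27 °C, so it is Class 3 (Flammable Liquid).
Class 4.1 net quantity: 4.75 kg + (two 2.28 kg packs = 4.56 kg) = 9.31 kg.
That is within the Class 4.1 passenger aircraft limit of 10 kg.
Class 3 quantity: 430 L.
430 L ≤ 500 L (passenger aircraft limit, Class 3) — within limit.
Every hazard class is within its passenger aircraft limit and no segregation rule is violated.

Yes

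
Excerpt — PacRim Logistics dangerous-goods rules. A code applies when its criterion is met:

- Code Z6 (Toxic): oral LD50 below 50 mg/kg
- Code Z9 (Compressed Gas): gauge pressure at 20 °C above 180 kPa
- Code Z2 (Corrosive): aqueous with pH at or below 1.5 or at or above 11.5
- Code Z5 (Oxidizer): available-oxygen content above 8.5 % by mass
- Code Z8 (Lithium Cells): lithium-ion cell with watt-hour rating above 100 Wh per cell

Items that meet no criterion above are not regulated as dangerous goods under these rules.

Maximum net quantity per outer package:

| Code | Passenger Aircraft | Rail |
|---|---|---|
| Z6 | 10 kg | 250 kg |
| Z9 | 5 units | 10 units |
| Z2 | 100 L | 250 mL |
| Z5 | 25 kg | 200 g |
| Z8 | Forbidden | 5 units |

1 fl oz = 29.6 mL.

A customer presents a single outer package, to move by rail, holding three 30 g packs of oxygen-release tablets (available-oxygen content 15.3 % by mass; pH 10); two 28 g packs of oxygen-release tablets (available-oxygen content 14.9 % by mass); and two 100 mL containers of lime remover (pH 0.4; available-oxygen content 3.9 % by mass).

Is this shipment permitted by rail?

Yes

Available-oxygen content 15.3 % by mass meets the Code Z5 criterion (Oxidizer), so the oxygen-release tablets are Code Z5.
The oxygen-release tablets have available-oxygen content 14.9 % by mass, which is > 8.5 % by mass, so they are Code Z5 (Oxidizer).
With pH 0.4 (≤ 1.5), the lime remover falls in Code Z2.
Code Z5 net quantity: (three 30 g packs = 90 g) + (two 28 g packs = 56 g) = 146 g.
146 g ≤ 200 g (rail limit, Code Z5) — within limit.
Code Z2 quantity: two 100 mL containers = 200 mL.
That is within the Code Z2 rail limit of 250 mL.
Every hazard code is within its rail limit and no segregation rule is violated.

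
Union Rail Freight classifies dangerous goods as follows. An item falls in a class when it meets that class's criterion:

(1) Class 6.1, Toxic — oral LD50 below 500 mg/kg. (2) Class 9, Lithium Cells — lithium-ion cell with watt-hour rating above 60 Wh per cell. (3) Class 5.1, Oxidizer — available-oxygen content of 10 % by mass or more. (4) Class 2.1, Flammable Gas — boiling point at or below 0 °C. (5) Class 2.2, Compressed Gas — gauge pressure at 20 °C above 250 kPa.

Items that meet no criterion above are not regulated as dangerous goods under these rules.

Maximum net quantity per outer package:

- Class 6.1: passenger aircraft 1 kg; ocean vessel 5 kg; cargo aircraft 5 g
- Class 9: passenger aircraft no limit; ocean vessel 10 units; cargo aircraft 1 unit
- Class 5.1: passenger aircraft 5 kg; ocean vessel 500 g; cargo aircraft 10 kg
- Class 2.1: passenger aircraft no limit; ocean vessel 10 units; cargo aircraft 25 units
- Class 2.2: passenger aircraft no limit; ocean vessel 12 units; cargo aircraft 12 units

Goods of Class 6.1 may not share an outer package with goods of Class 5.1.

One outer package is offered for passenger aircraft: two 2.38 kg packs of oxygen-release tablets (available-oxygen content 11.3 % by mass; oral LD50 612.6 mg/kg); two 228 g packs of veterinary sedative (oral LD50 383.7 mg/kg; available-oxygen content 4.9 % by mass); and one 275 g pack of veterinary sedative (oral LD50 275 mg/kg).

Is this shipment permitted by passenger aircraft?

No

Available-oxygen content 11.3 % by mass meets the Class 5.1 criterion (Oxidizer), so the oxygen-release tablets are Class 5.1.
The veterinary sedative has oral LD50 383.7 mg/kg, which is < 500 mg/kg, so it is Class 6.1 (Toxic).
Oral LD50 275 mg/kg meets the Class 6.1 criterion (Toxic), so the veterinary sedative is Class 6.1.
Class 6.1 net quantity: (two 228 g packs = 456 g) + 275 g = 731 g.
731 g is within the passenger aircraft limit of 1 kg for Class 6.1.
Class 5.1 quantity: two 2.38 kg packs = 4.76 kg.
4.76 kg is within the passenger aircraft limit of 5 kg for Class 5.1.
Class 6.1 and Class 5.1 may not share an outer package.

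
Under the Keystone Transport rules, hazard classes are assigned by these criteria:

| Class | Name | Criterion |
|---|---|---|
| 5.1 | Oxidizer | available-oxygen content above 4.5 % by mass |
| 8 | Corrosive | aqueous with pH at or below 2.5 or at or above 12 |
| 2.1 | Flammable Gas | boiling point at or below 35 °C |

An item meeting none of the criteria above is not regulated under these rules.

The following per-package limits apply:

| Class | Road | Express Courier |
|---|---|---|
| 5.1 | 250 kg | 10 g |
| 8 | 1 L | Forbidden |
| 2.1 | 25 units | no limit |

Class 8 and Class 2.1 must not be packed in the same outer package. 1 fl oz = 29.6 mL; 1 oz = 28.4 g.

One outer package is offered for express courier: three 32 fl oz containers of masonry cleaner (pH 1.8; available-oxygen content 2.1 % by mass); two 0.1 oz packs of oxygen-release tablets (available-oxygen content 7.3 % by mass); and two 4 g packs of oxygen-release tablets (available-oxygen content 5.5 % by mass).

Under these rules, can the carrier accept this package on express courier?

pH 1.8 meets the Class 8 criterion (Corrosive), so the masonry cleaner is Class 8.
With available-oxygen content 7.3 % by mass (> 4.5 % by mass), the oxygen-release tablets fall in Class 5.1.
Available-oxygen content 5.5 % by mass meets the Class 5.1 criterion (Oxidizer), so the oxygen-release tablets are Class 5.1.
Class 5.1 net quantity: (two 0.1 oz packs = 5.68 g) + (two 4 g packs = 8 g) = 13.68 g.
13.68 g > 10 g (express courier limit, Class 5.1) — over the limit.
Class 8 quantity: three 32 fl oz containers = 2841.6 mL.
By express courier, Class 8 is Forbidden regardless of quantity.
The segregation rule (Class 8 with Class 2.1) does not apply to Class 5.1 with Class 8.

No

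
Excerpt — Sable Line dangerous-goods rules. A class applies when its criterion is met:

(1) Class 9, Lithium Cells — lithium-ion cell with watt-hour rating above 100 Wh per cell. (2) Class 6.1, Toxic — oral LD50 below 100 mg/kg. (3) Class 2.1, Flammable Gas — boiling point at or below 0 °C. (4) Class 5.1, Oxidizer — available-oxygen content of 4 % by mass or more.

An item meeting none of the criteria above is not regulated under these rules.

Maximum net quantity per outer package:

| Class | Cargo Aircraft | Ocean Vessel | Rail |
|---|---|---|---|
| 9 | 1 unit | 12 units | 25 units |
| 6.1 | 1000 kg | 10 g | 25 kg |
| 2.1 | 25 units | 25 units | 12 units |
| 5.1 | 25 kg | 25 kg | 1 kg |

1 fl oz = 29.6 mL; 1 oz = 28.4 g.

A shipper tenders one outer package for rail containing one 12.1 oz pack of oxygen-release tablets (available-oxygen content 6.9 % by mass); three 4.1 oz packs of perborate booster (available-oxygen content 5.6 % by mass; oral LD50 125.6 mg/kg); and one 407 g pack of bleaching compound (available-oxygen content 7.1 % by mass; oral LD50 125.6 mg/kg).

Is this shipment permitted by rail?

The oxygen-release tablets have available-oxygen content 6.9 % by mass, which is ≥ 4 % by mass, so they are Class 5.1 (Oxidizer).
Perborate booster: available-oxygen content 5.6 % by mass ≥ 4 % by mass → Class 5.1 (Oxidizer).
With available-oxygen content 7.1 % by mass (≥ 4 % by mass), the bleaching compound falls in Class 5.1.
Class 5.1 net quantity: (one 12.1 oz pack = 343.64 g) + (three 4.1 oz packs = 349.32 g) + 407 g = 1099.96 g.
1099.96 g > 1 kg (rail limit, Class 5.1) — over the limit.

No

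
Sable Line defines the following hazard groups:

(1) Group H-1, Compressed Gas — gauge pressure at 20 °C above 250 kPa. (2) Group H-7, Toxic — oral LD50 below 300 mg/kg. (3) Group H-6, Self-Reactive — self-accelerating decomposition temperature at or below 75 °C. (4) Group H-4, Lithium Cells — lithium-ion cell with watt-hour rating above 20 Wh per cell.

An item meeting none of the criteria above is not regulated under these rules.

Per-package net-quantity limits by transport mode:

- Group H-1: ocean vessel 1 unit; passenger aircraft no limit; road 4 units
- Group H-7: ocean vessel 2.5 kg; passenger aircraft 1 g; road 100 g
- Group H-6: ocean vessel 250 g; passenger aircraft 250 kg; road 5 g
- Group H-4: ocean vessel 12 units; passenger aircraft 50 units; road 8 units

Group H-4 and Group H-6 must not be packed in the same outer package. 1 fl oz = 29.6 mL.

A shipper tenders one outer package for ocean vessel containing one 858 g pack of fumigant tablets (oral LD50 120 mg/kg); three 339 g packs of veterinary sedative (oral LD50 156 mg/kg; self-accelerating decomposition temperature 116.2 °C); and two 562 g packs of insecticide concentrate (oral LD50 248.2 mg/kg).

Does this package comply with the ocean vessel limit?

Oral LD50 120 mg/kg meets the Group H-7 criterion (Toxic), so the fumigant tablets are Group H-7.
With oral LD50 156 mg/kg (< 300 mg/kg), the veterinary sedative falls in Group H-7.
Insecticide concentrate: oral LD50 248.2 mg/kg < 300 mg/kg → Group H-7 (Toxic).
Group H-7 net quantity: 858 g + (three 339 g packs = 1.017 kg) + (two 562 g packs = 1.124 kg) = 2.999 kg.
That exceeds the Group H-7 ocean vessel limit of 2.5 kg.

No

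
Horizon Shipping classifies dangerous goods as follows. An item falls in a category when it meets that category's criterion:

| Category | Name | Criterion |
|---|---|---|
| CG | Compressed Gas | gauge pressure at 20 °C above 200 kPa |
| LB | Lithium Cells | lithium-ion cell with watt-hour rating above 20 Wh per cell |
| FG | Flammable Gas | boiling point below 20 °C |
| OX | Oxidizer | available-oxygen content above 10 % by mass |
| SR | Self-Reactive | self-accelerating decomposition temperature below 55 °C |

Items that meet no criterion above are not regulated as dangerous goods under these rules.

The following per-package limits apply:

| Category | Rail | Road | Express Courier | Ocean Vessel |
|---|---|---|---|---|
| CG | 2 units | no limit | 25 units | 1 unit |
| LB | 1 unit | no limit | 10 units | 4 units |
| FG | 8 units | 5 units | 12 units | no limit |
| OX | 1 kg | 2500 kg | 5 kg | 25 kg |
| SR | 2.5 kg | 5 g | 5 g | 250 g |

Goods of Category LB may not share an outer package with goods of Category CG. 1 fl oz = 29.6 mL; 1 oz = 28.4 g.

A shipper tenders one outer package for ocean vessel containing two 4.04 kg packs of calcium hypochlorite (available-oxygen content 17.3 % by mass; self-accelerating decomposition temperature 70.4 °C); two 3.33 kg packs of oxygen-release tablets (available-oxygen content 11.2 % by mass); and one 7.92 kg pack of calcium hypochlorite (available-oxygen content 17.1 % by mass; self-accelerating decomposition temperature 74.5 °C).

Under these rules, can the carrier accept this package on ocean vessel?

Yes

With available-oxygen content 17.3 % by mass (> 10 % by mass), the calcium hypochlorite falls in Category OX.
Available-oxygen content 11.2 % by mass meets the Category OX criterion (Oxidizer), so the oxygen-release tablets are Category OX.
The calcium hypochlorite has available-oxygen content 17.1 % by mass, which is > 10 % by mass, so it is Category OX (Oxidizer).
Category OX net quantity: (two 4.04 kg packs = 8.08 kg) + (two 3.33 kg packs = 6.66 kg) + 7.92 kg = 22.66 kg.
That is within the Category OX ocean vessel limit of 25 kg.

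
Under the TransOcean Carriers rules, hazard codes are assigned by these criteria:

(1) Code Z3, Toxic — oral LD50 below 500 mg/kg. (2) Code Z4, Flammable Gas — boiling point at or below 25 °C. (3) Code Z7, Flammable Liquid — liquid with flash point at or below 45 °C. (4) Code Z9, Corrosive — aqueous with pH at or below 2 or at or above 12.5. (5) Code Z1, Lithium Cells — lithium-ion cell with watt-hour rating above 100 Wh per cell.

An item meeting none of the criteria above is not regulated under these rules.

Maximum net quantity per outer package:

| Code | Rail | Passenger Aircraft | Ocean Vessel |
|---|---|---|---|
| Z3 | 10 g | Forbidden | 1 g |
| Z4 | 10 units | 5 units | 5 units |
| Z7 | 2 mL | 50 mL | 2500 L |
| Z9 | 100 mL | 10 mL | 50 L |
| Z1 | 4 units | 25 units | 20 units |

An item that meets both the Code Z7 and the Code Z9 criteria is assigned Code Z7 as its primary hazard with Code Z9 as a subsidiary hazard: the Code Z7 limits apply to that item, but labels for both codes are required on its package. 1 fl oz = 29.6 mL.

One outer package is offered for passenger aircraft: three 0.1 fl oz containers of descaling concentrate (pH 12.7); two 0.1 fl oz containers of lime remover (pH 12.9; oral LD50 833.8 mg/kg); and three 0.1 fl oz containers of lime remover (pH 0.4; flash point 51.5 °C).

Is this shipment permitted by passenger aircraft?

With pH 12.7 (≥ 12.5), the descaling concentrate falls in Code Z9.
pH 12.9 meets the Code Z9 criterion (Corrosive), so the lime remover is Code Z9.
The lime remover has pH 0.4, which is ≤ 2, so it is Code Z9 (Corrosive).
Code Z9 net quantity: (three 0.1 fl oz containers = 8.88 mL) + (two 0.1 fl oz containers = 5.92 mL) + (three 0.1 fl oz containers = 8.88 mL) = 23.68 mL.
23.68 mL > 10 mL (passenger aircraft limit, Code Z9) — over the limit.

No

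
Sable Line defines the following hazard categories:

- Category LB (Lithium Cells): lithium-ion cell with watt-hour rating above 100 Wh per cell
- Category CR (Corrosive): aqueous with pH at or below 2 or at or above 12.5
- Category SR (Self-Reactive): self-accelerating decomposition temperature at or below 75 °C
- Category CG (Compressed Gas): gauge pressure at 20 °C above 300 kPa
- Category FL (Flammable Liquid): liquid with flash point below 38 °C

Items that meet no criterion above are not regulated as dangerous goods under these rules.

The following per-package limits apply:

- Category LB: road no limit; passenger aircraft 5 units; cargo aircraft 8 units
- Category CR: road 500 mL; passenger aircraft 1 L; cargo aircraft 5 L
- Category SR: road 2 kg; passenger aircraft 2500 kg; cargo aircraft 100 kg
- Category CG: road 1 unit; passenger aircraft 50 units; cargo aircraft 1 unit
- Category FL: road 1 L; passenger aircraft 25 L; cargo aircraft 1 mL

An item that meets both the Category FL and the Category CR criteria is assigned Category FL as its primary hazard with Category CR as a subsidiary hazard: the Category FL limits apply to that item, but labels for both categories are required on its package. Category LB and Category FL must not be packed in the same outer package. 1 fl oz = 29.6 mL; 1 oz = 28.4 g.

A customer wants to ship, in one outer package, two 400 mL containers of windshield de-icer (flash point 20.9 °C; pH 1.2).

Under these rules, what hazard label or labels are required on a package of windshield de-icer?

Category CR and FL

With flash point 20.9 °C (< 38 °C), the windshield de-icer falls in Category FL.
With pH 1.2 (≤ 2), the windshield de-icer falls in Category CR.
By the precedence rule Category FL is primary and Category CR is subsidiary, and that rule requires both labels on the package.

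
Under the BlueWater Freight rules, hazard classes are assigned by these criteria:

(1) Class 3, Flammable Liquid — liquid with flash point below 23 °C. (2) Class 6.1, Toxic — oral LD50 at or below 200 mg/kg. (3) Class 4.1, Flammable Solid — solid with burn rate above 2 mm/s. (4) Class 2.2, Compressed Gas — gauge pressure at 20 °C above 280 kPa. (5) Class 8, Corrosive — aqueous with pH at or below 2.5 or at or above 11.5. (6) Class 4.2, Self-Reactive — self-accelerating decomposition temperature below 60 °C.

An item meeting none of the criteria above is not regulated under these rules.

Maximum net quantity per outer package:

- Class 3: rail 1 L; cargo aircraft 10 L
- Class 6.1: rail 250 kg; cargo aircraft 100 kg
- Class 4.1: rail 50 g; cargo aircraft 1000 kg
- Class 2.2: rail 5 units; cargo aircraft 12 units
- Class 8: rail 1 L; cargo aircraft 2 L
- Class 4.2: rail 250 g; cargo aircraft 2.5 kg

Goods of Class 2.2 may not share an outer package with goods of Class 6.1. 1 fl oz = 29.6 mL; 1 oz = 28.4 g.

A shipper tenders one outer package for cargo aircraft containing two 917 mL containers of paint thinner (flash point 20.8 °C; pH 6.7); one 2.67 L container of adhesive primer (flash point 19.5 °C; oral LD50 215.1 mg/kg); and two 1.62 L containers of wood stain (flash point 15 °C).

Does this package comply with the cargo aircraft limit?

Yes

Paint thinner: flash point 20.8 °C < 23 °C → Class 3 (Flammable Liquid).
The adhesive primer has flash point 19.5 °C, which is < 23 °C, so it is Class 3 (Flammable Liquid).
With flash point 15 °C (< 23 °C), the wood stain falls in Class 3.
Total Class 3: (two 917 mL containers = 1.834 L) + 2.67 L + (two 1.62 L containers = 3.24 L) = 7.744 L.
That is within the Class 3 cargo aircraft limit of 10 L.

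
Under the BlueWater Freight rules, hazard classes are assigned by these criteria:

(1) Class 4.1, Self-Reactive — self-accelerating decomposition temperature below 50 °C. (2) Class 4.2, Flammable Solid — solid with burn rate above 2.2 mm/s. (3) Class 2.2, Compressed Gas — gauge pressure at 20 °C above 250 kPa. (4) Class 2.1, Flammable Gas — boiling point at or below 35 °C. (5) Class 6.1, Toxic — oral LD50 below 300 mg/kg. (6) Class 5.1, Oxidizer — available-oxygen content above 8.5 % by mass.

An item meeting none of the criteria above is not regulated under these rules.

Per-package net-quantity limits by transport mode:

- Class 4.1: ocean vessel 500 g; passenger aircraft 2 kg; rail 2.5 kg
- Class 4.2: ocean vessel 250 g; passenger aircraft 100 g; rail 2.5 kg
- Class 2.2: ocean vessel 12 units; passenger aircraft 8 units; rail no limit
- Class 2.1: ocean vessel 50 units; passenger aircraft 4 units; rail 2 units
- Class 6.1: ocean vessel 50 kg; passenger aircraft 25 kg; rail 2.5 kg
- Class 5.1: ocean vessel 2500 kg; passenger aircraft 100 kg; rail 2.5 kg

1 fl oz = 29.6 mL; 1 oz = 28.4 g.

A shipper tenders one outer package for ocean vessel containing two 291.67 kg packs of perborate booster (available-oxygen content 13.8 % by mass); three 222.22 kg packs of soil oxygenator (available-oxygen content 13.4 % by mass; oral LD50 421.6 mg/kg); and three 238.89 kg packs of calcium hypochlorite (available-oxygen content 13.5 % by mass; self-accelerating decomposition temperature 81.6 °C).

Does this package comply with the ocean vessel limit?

With available-oxygen content 13.8 % by mass (> 8.5 % by mass), the perborate booster falls in Class 5.1.
The soil oxygenator has available-oxygen content 13.4 % by mass, which is > 8.5 % by mass, so it is Class 5.1 (Oxidizer).
Calcium hypochlorite: available-oxygen content 13.5 % by mass > 8.5 % by mass → Class 5.1 (Oxidizer).
Total Class 5.1: (two 291.67 kg packs = 583.34 kg) + (three 222.22 kg packs = 666.66 kg) + (three 238.89 kg packs = 716.67 kg) = 1966.67 kg.
1966.67 kg is within the ocean vessel limit of 2500 kg for Class 5.1.

Yes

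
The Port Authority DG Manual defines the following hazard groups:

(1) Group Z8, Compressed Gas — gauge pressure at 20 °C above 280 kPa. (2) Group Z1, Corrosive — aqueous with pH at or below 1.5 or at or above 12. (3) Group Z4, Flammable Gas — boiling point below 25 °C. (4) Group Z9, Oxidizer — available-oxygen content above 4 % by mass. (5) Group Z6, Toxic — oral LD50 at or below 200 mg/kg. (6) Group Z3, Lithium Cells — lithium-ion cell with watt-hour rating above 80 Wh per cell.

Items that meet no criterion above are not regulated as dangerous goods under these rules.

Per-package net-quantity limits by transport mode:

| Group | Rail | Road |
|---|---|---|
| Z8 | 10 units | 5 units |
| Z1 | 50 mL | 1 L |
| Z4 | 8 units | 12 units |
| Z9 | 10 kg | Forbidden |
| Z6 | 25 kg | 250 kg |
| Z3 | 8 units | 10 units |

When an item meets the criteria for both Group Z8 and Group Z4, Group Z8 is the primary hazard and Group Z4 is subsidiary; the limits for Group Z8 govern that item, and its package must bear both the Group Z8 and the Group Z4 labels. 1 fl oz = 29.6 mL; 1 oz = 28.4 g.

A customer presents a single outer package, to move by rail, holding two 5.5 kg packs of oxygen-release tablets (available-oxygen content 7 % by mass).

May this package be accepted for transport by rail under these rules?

With available-oxygen content 7 % by mass (> 4 % by mass), the oxygen-release tablets fall in Group Z9.
Group Z9 quantity: two 5.5 kg packs = 11 kg.
That exceeds the Group Z9 rail limit of 10 kg.

No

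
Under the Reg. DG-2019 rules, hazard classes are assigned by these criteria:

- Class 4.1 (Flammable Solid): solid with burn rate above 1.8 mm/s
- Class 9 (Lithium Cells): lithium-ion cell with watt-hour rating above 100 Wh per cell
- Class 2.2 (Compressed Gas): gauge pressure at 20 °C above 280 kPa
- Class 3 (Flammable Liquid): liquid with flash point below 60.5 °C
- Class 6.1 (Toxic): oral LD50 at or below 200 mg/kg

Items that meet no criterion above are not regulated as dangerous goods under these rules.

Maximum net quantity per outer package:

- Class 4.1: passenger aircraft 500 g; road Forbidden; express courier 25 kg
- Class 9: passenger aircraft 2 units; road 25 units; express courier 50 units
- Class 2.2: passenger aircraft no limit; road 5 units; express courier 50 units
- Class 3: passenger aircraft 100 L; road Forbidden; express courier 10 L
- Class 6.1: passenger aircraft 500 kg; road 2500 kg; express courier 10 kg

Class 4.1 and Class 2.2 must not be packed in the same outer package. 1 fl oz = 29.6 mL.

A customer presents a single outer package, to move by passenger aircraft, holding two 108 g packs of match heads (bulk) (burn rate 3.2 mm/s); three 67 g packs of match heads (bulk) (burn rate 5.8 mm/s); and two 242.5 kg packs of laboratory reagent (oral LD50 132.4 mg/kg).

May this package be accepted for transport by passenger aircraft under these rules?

Yes

Burn rate 3.2 mm/s meets the Class 4.1 criterion (Flammable Solid), so the match heads (bulk) are Class 4.1.
The match heads (bulk) have burn rate 5.8 mm/s, which is > 1.8 mm/s, so they are Class 4.1 (Flammable Solid).
Laboratory reagent: oral LD50 132.4 mg/kg ≤ 200 mg/kg → Class 6.1 (Toxic).
Total Class 4.1: (two 108 g packs = 216 g) + (three 67 g packs = 201 g) = 417 g.
That is within the Class 4.1 passenger aircraft limit of 500 g.
Class 6.1 quantity: two 242.5 kg packs = 485 kg.
485 kg is within the passenger aircraft limit of 500 kg for Class 6.1.
The segregation rule (Class 4.1 with Class 2.2) does not apply to Class 4.1 with Class 6.1.
Every hazard class is within its passenger aircraft limit and no segregation rule is violated.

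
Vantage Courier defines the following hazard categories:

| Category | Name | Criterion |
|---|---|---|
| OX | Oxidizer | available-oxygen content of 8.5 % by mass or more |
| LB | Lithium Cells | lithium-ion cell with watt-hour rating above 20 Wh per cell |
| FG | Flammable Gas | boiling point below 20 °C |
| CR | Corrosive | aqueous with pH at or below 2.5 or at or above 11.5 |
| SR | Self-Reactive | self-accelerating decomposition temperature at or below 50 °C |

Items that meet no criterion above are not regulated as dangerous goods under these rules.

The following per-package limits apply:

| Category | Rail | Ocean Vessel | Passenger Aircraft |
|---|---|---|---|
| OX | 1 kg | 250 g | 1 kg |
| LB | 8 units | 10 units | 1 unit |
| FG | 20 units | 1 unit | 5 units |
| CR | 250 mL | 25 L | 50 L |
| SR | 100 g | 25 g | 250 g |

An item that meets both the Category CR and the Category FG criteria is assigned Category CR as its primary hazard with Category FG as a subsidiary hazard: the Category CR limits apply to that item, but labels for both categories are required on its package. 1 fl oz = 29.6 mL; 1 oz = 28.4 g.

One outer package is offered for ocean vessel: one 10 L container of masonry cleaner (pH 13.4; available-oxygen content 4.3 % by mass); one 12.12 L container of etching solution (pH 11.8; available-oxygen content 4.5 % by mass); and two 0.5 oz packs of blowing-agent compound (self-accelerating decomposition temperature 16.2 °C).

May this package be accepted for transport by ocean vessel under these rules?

pH 13.4 meets the Category CR criterion (Corrosive), so the masonry cleaner is Category CR.
Etching solution: pH 11.8 ≥ 11.5 → Category CR (Corrosive).
With self-accelerating decomposition temperature 16.2 °C (≤ 50 °C), the blowing-agent compound falls in Category SR.
Category SR quantity: two 0.5 oz packs = 28.4 g.
28.4 g exceeds the ocean vessel limit of 25 g for Category SR.
Total Category CR: 10 L + 12.12 L = 22.12 L.
22.12 L is within the ocean vessel limit of 25 L for Category CR.

No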